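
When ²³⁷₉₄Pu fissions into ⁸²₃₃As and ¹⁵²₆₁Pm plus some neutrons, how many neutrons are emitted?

Conserve mass number: 237 = 82 + 152 + k, so k = 237 − 234 = 3.
Check atomic number: 94 = 33 + 61 + 0 = 94. ✓

3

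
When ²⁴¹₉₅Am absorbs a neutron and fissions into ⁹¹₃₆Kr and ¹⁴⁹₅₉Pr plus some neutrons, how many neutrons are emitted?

2

Conserve mass number: 242 = 91 + 149 + k, so k = 242 − 240 = 2.
Check atomic number: 95 = 36 + 59 + 0 = 95. ✓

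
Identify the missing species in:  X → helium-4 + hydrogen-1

Li-5

Conserve mass number: A = 4 + 1, so A = 5.
Conserve atomic number: Z = 2 + 1, so Z = 3.
Z = 3 is lithium, so the species is lithium-5.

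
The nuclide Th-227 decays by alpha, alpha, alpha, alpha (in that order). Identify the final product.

Start: (A, Z) = (227, 90).
After α: (223, 88).
After α: (219, 86).
After α: (215, 84).
After α: (211, 82).
Z = 82 is lead.

Pb-211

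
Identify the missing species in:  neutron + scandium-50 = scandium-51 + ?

Conserve mass number: 1 + 50 = 51 + A, so A = 0.
Conserve atomic number: 0 + 21 = 21 + Z, so Z = 0.
A = 0 and Z = 0 is γ — a gamma ray.

gamma ray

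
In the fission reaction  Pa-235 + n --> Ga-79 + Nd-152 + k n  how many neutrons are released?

5

Conserve mass number: 236 = 79 + 152 + k, so k = 236 − 231 = 5.
Check atomic number: 91 = 31 + 60 + 0 = 91. ✓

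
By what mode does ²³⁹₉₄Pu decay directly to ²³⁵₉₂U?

ΔA = 235 − 239 = -4; ΔZ = 92 − 94 = -2.
A drops by 4 and Z drops by 2 — the signature of alpha emission.

alpha decay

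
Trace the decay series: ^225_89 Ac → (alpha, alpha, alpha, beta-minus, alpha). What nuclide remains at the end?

Pb-209

Start: (A, Z) = (225, 89).
After α: (221, 87).
After α: (217, 85).
After α: (213, 83).
After β⁻: (213, 84).
After α: (209, 82).
Z = 82 is lead.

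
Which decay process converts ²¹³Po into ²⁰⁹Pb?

ΔA = 209 − 213 = -4; ΔZ = 82 − 84 = -2.
A drops by 4 and Z drops by 2 — the signature of alpha emission.

alpha decay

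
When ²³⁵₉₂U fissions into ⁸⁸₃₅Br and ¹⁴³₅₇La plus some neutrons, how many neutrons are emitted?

Conserve mass number: 235 = 88 + 143 + k, so k = 235 − 231 = 4.
Check atomic number: 92 = 35 + 57 + 0 = 92. ✓

4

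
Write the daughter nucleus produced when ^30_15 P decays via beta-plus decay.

Si-30

Beta-plus decay: mass number changes by +0, atomic number by -1.
A: 30 = 30; Z: 15 − 1 = 14.
Z = 14 is silicon, so the daughter is ^30_14 Si.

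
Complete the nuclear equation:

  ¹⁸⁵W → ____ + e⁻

Conserve mass number: 185 = A + 0, so A = 185.
Conserve atomic number: 74 = Z − 1, so Z = 75.
Z = 75 is rhenium, so the species is ¹⁸⁵Re.

Re-185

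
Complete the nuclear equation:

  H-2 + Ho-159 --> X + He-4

Dy-157

Conserve mass number: 2 + 159 = A + 4, so A = 157.
Conserve atomic number: 1 + 67 = Z + 2, so Z = 66.
Z = 66 is dysprosium, so the species is Dy-157.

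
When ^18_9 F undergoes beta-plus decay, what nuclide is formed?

O-18

Beta-plus decay: mass number changes by +0, atomic number by -1.
A: 18 = 18; Z: 9 − 1 = 8.
Z = 8 is oxygen, so the daughter is ^18_8 O.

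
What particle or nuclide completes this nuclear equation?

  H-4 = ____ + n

H-3

Conserve mass number: 4 = A + 1, so A = 3.
Conserve atomic number: 1 = Z + 0, so Z = 1.
A = 3 and Z = 1 is H-3 — a triton.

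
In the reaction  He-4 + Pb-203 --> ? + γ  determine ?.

Po-207

Conserve mass number: 4 + 203 = A + 0, so A = 207.
Conserve atomic number: 2 + 82 = Z + 0, so Z = 84.
Z = 84 is polonium, so the species is Po-207.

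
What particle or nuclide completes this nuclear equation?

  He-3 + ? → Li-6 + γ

Conserve mass number: 3 + A = 6 + 0, so A = 3.
Conserve atomic number: 2 + Z = 3 + 0, so Z = 1.
A = 3 and Z = 1 is H-3 — a triton.

triton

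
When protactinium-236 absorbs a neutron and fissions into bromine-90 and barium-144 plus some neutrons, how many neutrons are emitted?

Conserve mass number: 237 = 90 + 144 + k, so k = 237 − 234 = 3.
Check atomic number: 91 = 35 + 56 + 0 = 91. ✓

3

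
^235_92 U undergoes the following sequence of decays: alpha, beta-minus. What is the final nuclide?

Start: (A, Z) = (235, 92).
After α: (231, 90).
After β⁻: (231, 91).
Z = 91 is protactinium.

Pa-231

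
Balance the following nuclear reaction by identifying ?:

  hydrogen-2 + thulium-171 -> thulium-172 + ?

Conserve mass number: 2 + 171 = 172 + A, so A = 1.
Conserve atomic number: 1 + 69 = 69 + Z, so Z = 1.
A = 1 and Z = 1 is hydrogen-1 — a proton.

proton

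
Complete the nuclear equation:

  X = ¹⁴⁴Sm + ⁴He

Gd-148

Conserve mass number: A = 144 + 4, so A = 148.
Conserve atomic number: Z = 62 + 2, so Z = 64.
Z = 64 is gadolinium, so the species is ¹⁴⁸Gd.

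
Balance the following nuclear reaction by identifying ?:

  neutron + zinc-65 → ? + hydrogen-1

Cu-65

Conserve mass number: 1 + 65 = A + 1, so A = 65.
Conserve atomic number: 0 + 30 = Z + 1, so Z = 29.
Z = 29 is copper, so the species is copper-65.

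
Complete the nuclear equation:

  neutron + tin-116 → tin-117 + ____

Conserve mass number: 1 + 116 = 117 + A, so A = 0.
Conserve atomic number: 0 + 50 = 50 + Z, so Z = 0.
A = 0 and Z = 0 is γ — a gamma ray.

gamma ray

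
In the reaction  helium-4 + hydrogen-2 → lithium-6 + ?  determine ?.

gamma ray

Conserve mass number: 4 + 2 = 6 + A, so A = 0.
Conserve atomic number: 2 + 1 = 3 + Z, so Z = 0.
A = 0 and Z = 0 is γ — a gamma ray.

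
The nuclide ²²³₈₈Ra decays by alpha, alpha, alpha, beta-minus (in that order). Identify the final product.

Start: (A, Z) = (223, 88).
After α: (219, 86).
After α: (215, 84).
After α: (211, 82).
After β⁻: (211, 83).
Z = 83 is bismuth.

Bi-211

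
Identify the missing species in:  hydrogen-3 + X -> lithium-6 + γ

Conserve mass number: 3 + A = 6 + 0, so A = 3.
Conserve atomic number: 1 + Z = 3 + 0, so Z = 2.
Z = 2 is helium, so the species is helium-3.

He-3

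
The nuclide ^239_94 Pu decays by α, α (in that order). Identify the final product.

Start: (A, Z) = (239, 94).
After α: (235, 92).
After α: (231, 90).
Z = 90 is thorium.

Th-231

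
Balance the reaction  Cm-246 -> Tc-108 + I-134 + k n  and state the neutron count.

Conserve mass number: 246 = 108 + 134 + k, so k = 246 − 242 = 4.
Check atomic number: 96 = 43 + 53 + 0 = 96. ✓

4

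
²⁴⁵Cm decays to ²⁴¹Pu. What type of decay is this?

alpha decay

ΔA = 241 − 245 = -4; ΔZ = 94 − 96 = -2.
A drops by 4 and Z drops by 2 — the signature of alpha emission.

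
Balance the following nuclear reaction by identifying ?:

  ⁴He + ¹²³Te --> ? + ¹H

Conserve mass number: 4 + 123 = A + 1, so A = 126.
Conserve atomic number: 2 + 52 = Z + 1, so Z = 53.
Z = 53 is iodine, so the species is ¹²⁶I.

I-126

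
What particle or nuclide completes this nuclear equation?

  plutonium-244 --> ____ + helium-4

U-240

Conserve mass number: 244 = A + 4, so A = 240.
Conserve atomic number: 94 = Z + 2, so Z = 92.
Z = 92 is uranium, so the species is uranium-240.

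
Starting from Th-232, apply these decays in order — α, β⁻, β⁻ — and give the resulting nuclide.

Start: (A, Z) = (232, 90).
After α: (228, 88).
After β⁻: (228, 89).
After β⁻: (228, 90).
Z = 90 is thorium.

Th-228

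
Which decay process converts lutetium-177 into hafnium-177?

beta-minus decay

ΔA = 177 − 177 = 0; ΔZ = 72 − 71 = +1.
A is unchanged and Z rises by 1 — a neutron has become a proton (β⁻ decay).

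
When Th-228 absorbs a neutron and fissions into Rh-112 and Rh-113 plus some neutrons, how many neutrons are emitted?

Conserve mass number: 229 = 112 + 113 + k, so k = 229 − 225 = 4.
Check atomic number: 90 = 45 + 45 + 0 = 90. ✓

4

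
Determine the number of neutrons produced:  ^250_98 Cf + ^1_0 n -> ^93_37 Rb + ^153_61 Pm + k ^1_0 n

5

Conserve mass number: 251 = 93 + 153 + k, so k = 251 − 246 = 5.
Check atomic number: 98 = 37 + 61 + 0 = 98. ✓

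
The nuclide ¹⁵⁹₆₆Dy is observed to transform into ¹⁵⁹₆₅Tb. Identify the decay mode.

beta-plus decay or electron capture

ΔA = 159 − 159 = 0; ΔZ = 65 − 66 = -1.
A is unchanged and Z drops by 1 — a proton has become a neutron (β⁺ emission or electron capture).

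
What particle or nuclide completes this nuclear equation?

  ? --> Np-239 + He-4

Conserve mass number: A = 239 + 4, so A = 243.
Conserve atomic number: Z = 93 + 2, so Z = 95.
Z = 95 is americium, so the species is Am-243.

Am-243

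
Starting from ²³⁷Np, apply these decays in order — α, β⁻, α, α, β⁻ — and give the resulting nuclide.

Ac-225

Start: (A, Z) = (237, 93).
After α: (233, 91).
After β⁻: (233, 92).
After α: (229, 90).
After α: (225, 88).
After β⁻: (225, 89).
Z = 89 is actinium.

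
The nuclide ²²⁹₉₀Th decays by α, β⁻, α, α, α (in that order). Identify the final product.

Start: (A, Z) = (229, 90).
After α: (225, 88).
After β⁻: (225, 89).
After α: (221, 87).
After α: (217, 85).
After α: (213, 83).
Z = 83 is bismuth.

Bi-213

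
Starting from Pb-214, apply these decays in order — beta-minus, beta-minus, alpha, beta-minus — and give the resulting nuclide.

Start: (A, Z) = (214, 82).
After β⁻: (214, 83).
After β⁻: (214, 84).
After α: (210, 82).
After β⁻: (210, 83).
Z = 83 is bismuth.

Bi-210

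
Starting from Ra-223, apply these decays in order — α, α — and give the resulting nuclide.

Start: (A, Z) = (223, 88).
After α: (219, 86).
After α: (215, 84).
Z = 84 is polonium.

Po-215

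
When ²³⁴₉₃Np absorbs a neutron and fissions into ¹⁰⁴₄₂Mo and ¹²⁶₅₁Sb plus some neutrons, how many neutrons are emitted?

5

Conserve mass number: 235 = 104 + 126 + k, so k = 235 − 230 = 5.
Check atomic number: 93 = 42 + 51 + 0 = 93. ✓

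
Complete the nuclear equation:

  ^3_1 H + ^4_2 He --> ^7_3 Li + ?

gamma ray

Conserve mass number: 3 + 4 = 7 + A, so A = 0.
Conserve atomic number: 1 + 2 = 3 + Z, so Z = 0.
A = 0 and Z = 0 is ^0_0 γ — a gamma ray.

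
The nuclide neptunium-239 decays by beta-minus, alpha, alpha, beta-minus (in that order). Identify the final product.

Pa-231

Start: (A, Z) = (239, 93).
After β⁻: (239, 94).
After α: (235, 92).
After α: (231, 90).
After β⁻: (231, 91).
Z = 91 is protactinium.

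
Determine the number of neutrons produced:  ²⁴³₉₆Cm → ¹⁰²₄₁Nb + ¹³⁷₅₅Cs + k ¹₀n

Conserve mass number: 243 = 102 + 137 + k, so k = 243 − 239 = 4.
Check atomic number: 96 = 41 + 55 + 0 = 96. ✓

4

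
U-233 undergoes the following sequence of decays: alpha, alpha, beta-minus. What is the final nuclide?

Start: (A, Z) = (233, 92).
After α: (229, 90).
After α: (225, 88).
After β⁻: (225, 89).
Z = 89 is actinium.

Ac-225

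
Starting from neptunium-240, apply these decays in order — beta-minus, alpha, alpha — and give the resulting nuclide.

Th-232

Start: (A, Z) = (240, 93).
After β⁻: (240, 94).
After α: (236, 92).
After α: (232, 90).
Z = 90 is thorium.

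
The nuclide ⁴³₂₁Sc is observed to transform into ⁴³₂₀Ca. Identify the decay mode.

ΔA = 43 − 43 = 0; ΔZ = 20 − 21 = -1.
A is unchanged and Z drops by 1 — a proton has become a neutron (β⁺ emission or electron capture).

beta-plus decay or electron capture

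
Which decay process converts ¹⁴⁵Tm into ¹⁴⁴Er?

proton emission

ΔA = 144 − 145 = -1; ΔZ = 68 − 69 = -1.
A drops by 1 and Z drops by 1 — a proton was emitted.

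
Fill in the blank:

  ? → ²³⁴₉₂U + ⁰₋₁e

Conserve mass number: A = 234 + 0, so A = 234.
Conserve atomic number: Z = 92 − 1, so Z = 91.
Z = 91 is protactinium, so the species is ²³⁴₉₁Pa.

Pa-234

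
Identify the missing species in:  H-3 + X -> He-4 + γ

proton

Conserve mass number: 3 + A = 4 + 0, so A = 1.
Conserve atomic number: 1 + Z = 2 + 0, so Z = 1.
A = 1 and Z = 1 is H-1 — a proton.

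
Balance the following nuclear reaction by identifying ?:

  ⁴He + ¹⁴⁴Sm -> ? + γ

Gd-148

Conserve mass number: 4 + 144 = A + 0, so A = 148.
Conserve atomic number: 2 + 62 = Z + 0, so Z = 64.
Z = 64 is gadolinium, so the species is ¹⁴⁸Gd.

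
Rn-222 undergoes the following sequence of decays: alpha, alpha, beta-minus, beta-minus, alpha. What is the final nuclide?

Pb-210

Start: (A, Z) = (222, 86).
After α: (218, 84).
After α: (214, 82).
After β⁻: (214, 83).
After β⁻: (214, 84).
After α: (210, 82).
Z = 82 is lead.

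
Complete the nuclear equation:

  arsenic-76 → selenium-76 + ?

beta-minus particle

Conserve mass number: 76 = 76 + A, so A = 0.
Conserve atomic number: 33 = 34 + Z, so Z = -1.
A = 0 and Z = -1 is e⁻ — a beta-minus particle.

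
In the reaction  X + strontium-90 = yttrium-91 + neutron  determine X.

Conserve mass number: A + 90 = 91 + 1, so A = 2.
Conserve atomic number: Z + 38 = 39 + 0, so Z = 1.
A = 2 and Z = 1 is hydrogen-2 — a deuteron.

deuteron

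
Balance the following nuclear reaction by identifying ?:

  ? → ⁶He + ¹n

Conserve mass number: A = 6 + 1, so A = 7.
Conserve atomic number: Z = 2 + 0, so Z = 2.
Z = 2 is helium, so the species is ⁷He.

He-7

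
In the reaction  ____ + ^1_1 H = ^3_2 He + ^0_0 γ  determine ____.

Conserve mass number: A + 1 = 3 + 0, so A = 2.
Conserve atomic number: Z + 1 = 2 + 0, so Z = 1.
A = 2 and Z = 1 is ^2_1 H — a deuteron.

deuteron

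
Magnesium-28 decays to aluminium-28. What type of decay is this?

beta-minus decay

ΔA = 28 − 28 = 0; ΔZ = 13 − 12 = +1.
A is unchanged and Z rises by 1 — a neutron has become a proton (β⁻ decay).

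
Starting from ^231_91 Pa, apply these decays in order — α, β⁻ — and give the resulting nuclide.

Start: (A, Z) = (231, 91).
After α: (227, 89).
After β⁻: (227, 90).
Z = 90 is thorium.

Th-227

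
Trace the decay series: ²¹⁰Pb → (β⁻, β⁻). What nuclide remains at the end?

Start: (A, Z) = (210, 82).
After β⁻: (210, 83).
After β⁻: (210, 84).
Z = 84 is polonium.

Po-210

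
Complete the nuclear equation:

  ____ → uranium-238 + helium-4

Pu-242

Conserve mass number: A = 238 + 4, so A = 242.
Conserve atomic number: Z = 92 + 2, so Z = 94.
Z = 94 is plutonium, so the species is plutonium-242.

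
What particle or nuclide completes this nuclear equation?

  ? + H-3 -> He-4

Conserve mass number: A + 3 = 4, so A = 1.
Conserve atomic number: Z + 1 = 2, so Z = 1.
A = 1 and Z = 1 is H-1 — a proton.

proton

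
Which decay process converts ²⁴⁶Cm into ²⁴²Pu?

alpha decay

ΔA = 242 − 246 = -4; ΔZ = 94 − 96 = -2.
A drops by 4 and Z drops by 2 — the signature of alpha emission.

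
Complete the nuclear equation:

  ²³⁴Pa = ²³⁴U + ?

Conserve mass number: 234 = 234 + A, so A = 0.
Conserve atomic number: 91 = 92 + Z, so Z = -1.
A = 0 and Z = -1 is e⁻ — a beta-minus particle.

beta-minus particle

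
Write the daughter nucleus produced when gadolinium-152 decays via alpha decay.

Sm-148

Alpha decay: mass number changes by -4, atomic number by -2.
A: 152 − 4 = 148; Z: 64 − 2 = 62.
Z = 62 is samarium, so the daughter is samarium-148.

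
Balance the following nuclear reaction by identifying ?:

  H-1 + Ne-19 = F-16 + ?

Conserve mass number: 1 + 19 = 16 + A, so A = 4.
Conserve atomic number: 1 + 10 = 9 + Z, so Z = 2.
A = 4 and Z = 2 is He-4 — an alpha particle.

alpha particle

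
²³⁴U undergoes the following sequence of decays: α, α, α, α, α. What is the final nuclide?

Start: (A, Z) = (234, 92).
After α: (230, 90).
After α: (226, 88).
After α: (222, 86).
After α: (218, 84).
After α: (214, 82).
Z = 82 is lead.

Pb-214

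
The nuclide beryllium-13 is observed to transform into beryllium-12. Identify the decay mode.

ΔA = 12 − 13 = -1; ΔZ = 4 − 4 = +0.
A drops by 1 with Z unchanged — a neutron was emitted.

neutron emission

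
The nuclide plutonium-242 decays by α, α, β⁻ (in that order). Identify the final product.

Pa-234

Start: (A, Z) = (242, 94).
After α: (238, 92).
After α: (234, 90).
After β⁻: (234, 91).
Z = 91 is protactinium.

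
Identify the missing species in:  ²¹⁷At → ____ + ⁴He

Bi-213

Conserve mass number: 217 = A + 4, so A = 213.
Conserve atomic number: 85 = Z + 2, so Z = 83.
Z = 83 is bismuth, so the species is ²¹³Bi.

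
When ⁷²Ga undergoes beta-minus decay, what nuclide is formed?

Beta-minus decay: mass number changes by +0, atomic number by +1.
A: 72 = 72; Z: 31 + 1 = 32.
Z = 32 is germanium, so the daughter is ⁷²Ge.

Ge-72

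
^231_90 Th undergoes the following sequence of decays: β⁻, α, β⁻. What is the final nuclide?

Start: (A, Z) = (231, 90).
After β⁻: (231, 91).
After α: (227, 89).
After β⁻: (227, 90).
Z = 90 is thorium.

Th-227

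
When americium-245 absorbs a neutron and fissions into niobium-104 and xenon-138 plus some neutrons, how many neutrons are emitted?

4

Conserve mass number: 246 = 104 + 138 + k, so k = 246 − 242 = 4.
Check atomic number: 95 = 41 + 54 + 0 = 95. ✓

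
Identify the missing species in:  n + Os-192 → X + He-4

Conserve mass number: 1 + 192 = A + 4, so A = 189.
Conserve atomic number: 0 + 76 = Z + 2, so Z = 74.
Z = 74 is tungsten, so the species is W-189.

W-189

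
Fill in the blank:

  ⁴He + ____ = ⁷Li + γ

triton

Conserve mass number: 4 + A = 7 + 0, so A = 3.
Conserve atomic number: 2 + Z = 3 + 0, so Z = 1.
A = 3 and Z = 1 is ³H — a triton.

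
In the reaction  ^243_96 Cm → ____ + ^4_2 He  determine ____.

Conserve mass number: 243 = A + 4, so A = 239.
Conserve atomic number: 96 = Z + 2, so Z = 94.
Z = 94 is plutonium, so the species is ^239_94 Pu.

Pu-239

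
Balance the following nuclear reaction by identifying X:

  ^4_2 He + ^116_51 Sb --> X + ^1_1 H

Te-119

Conserve mass number: 4 + 116 = A + 1, so A = 119.
Conserve atomic number: 2 + 51 = Z + 1, so Z = 52.
Z = 52 is tellurium, so the species is ^119_52 Te.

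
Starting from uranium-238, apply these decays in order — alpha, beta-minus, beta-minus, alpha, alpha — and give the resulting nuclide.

Ra-226

Start: (A, Z) = (238, 92).
After α: (234, 90).
After β⁻: (234, 91).
After β⁻: (234, 92).
After α: (230, 90).
After α: (226, 88).
Z = 88 is radium.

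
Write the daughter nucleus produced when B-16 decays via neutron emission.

B-15

Neutron emission: mass number changes by -1, atomic number by +0.
A: 16 − 1 = 15; Z: 5 = 5.
Z = 5 is boron, so the daughter is B-15.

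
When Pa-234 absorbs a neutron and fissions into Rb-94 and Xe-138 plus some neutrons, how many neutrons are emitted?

Conserve mass number: 235 = 94 + 138 + k, so k = 235 − 232 = 3.
Check atomic number: 91 = 37 + 54 + 0 = 91. ✓

3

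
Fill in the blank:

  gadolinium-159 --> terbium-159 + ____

beta-minus particle

Conserve mass number: 159 = 159 + A, so A = 0.
Conserve atomic number: 64 = 65 + Z, so Z = -1.
A = 0 and Z = -1 is e⁻ — a beta-minus particle.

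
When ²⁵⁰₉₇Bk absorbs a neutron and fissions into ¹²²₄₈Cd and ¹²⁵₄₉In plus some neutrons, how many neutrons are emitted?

Conserve mass number: 251 = 122 + 125 + k, so k = 251 − 247 = 4.
Check atomic number: 97 = 48 + 49 + 0 = 97. ✓

4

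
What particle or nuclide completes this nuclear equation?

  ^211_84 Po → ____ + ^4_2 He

Pb-207

Conserve mass number: 211 = A + 4, so A = 207.
Conserve atomic number: 84 = Z + 2, so Z = 82.
Z = 82 is lead, so the species is ^207_82 Pb.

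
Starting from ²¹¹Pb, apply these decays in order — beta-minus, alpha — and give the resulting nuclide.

Start: (A, Z) = (211, 82).
After β⁻: (211, 83).
After α: (207, 81).
Z = 81 is thallium.

Tl-207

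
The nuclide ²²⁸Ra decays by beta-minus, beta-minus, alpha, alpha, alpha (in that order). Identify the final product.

Po-216

Start: (A, Z) = (228, 88).
After β⁻: (228, 89).
After β⁻: (228, 90).
After α: (224, 88).
After α: (220, 86).
After α: (216, 84).
Z = 84 is polonium.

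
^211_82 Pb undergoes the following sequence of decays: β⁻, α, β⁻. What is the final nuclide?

Start: (A, Z) = (211, 82).
After β⁻: (211, 83).
After α: (207, 81).
After β⁻: (207, 82).
Z = 82 is lead.

Pb-207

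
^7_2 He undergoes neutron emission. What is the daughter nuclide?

Neutron emission: mass number changes by -1, atomic number by +0.
A: 7 − 1 = 6; Z: 2 = 2.
Z = 2 is helium, so the daughter is ^6_2 He.

He-6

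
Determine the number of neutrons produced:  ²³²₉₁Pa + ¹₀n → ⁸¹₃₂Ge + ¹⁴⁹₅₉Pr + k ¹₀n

Conserve mass number: 233 = 81 + 149 + k, so k = 233 − 230 = 3.
Check atomic number: 91 = 32 + 59 + 0 = 91. ✓

3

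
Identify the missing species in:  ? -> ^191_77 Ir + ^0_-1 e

Conserve mass number: A = 191 + 0, so A = 191.
Conserve atomic number: Z = 77 − 1, so Z = 76.
Z = 76 is osmium, so the species is ^191_76 Os.

Os-191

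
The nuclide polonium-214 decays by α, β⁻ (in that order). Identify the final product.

Bi-210

Start: (A, Z) = (214, 84).
After α: (210, 82).
After β⁻: (210, 83).
Z = 83 is bismuth.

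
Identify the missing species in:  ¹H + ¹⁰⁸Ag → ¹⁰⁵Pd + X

alpha particle

Conserve mass number: 1 + 108 = 105 + A, so A = 4.
Conserve atomic number: 1 + 47 = 46 + Z, so Z = 2.
A = 4 and Z = 2 is ⁴He — an alpha particle.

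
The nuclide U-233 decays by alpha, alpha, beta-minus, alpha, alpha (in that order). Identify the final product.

Start: (A, Z) = (233, 92).
After α: (229, 90).
After α: (225, 88).
After β⁻: (225, 89).
After α: (221, 87).
After α: (217, 85).
Z = 85 is astatine.

At-217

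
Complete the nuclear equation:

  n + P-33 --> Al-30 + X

alpha particle

Conserve mass number: 1 + 33 = 30 + A, so A = 4.
Conserve atomic number: 0 + 15 = 13 + Z, so Z = 2.
A = 4 and Z = 2 is He-4 — an alpha particle.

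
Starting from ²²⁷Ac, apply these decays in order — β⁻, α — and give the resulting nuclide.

Start: (A, Z) = (227, 89).
After β⁻: (227, 90).
After α: (223, 88).
Z = 88 is radium.

Ra-223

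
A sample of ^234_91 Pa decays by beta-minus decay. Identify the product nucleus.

U-234

Beta-minus decay: mass number changes by +0, atomic number by +1.
A: 234 = 234; Z: 91 + 1 = 92.
Z = 92 is uranium, so the daughter is ^234_92 U.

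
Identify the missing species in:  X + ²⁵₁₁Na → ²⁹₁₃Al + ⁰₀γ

alpha particle

Conserve mass number: A + 25 = 29 + 0, so A = 4.
Conserve atomic number: Z + 11 = 13 + 0, so Z = 2.
A = 4 and Z = 2 is ⁴₂He — an alpha particle.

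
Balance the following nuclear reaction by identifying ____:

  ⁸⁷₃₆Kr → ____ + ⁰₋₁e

Conserve mass number: 87 = A + 0, so A = 87.
Conserve atomic number: 36 = Z − 1, so Z = 37.
Z = 37 is rubidium, so the species is ⁸⁷₃₇Rb.

Rb-87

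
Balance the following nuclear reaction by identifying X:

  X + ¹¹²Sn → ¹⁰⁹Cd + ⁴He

neutron

Conserve mass number: A + 112 = 109 + 4, so A = 1.
Conserve atomic number: Z + 50 = 48 + 2, so Z = 0.
A = 1 and Z = 0 is ¹n — a neutron.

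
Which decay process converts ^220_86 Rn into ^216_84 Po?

alpha decay

ΔA = 216 − 220 = -4; ΔZ = 84 − 86 = -2.
A drops by 4 and Z drops by 2 — the signature of alpha emission.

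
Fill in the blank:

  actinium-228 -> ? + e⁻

Conserve mass number: 228 = A + 0, so A = 228.
Conserve atomic number: 89 = Z − 1, so Z = 90.
Z = 90 is thorium, so the species is thorium-228.

Th-228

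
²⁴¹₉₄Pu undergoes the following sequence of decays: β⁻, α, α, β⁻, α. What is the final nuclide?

Th-229

Start: (A, Z) = (241, 94).
After β⁻: (241, 95).
After α: (237, 93).
After α: (233, 91).
After β⁻: (233, 92).
After α: (229, 90).
Z = 90 is thorium.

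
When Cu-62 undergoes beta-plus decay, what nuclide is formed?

Beta-plus decay: mass number changes by +0, atomic number by -1.
A: 62 = 62; Z: 29 − 1 = 28.
Z = 28 is nickel, so the daughter is Ni-62.

Ni-62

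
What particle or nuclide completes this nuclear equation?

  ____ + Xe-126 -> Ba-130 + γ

alpha particle

Conserve mass number: A + 126 = 130 + 0, so A = 4.
Conserve atomic number: Z + 54 = 56 + 0, so Z = 2.
A = 4 and Z = 2 is He-4 — an alpha particle.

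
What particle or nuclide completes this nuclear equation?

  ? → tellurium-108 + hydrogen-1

I-109

Conserve mass number: A = 108 + 1, so A = 109.
Conserve atomic number: Z = 52 + 1, so Z = 53.
Z = 53 is iodine, so the species is iodine-109.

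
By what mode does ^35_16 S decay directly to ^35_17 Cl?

beta-minus decay

ΔA = 35 − 35 = 0; ΔZ = 17 − 16 = +1.
A is unchanged and Z rises by 1 — a neutron has become a proton (β⁻ decay).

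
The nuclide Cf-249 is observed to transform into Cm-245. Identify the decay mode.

alpha decay

ΔA = 245 − 249 = -4; ΔZ = 96 − 98 = -2.
A drops by 4 and Z drops by 2 — the signature of alpha emission.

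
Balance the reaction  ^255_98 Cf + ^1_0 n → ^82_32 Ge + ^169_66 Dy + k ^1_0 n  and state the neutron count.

Conserve mass number: 256 = 82 + 169 + k, so k = 256 − 251 = 5.
Check atomic number: 98 = 32 + 66 + 0 = 98. ✓

5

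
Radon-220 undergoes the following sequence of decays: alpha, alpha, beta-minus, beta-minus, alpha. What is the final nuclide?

Pb-208

Start: (A, Z) = (220, 86).
After α: (216, 84).
After α: (212, 82).
After β⁻: (212, 83).
After β⁻: (212, 84).
After α: (208, 82).
Z = 82 is lead.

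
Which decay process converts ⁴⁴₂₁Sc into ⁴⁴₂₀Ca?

beta-plus decay or electron capture

ΔA = 44 − 44 = 0; ΔZ = 20 − 21 = -1.
A is unchanged and Z drops by 1 — a proton has become a neutron (β⁺ emission or electron capture).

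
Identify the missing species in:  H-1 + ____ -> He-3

deuteron

Conserve mass number: 1 + A = 3, so A = 2.
Conserve atomic number: 1 + Z = 2, so Z = 1.
A = 2 and Z = 1 is H-2 — a deuteron.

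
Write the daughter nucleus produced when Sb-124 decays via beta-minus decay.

Te-124

Beta-minus decay: mass number changes by +0, atomic number by +1.
A: 124 = 124; Z: 51 + 1 = 52.
Z = 52 is tellurium, so the daughter is Te-124.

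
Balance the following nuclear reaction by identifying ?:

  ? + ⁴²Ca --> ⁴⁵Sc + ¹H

Conserve mass number: A + 42 = 45 + 1, so A = 4.
Conserve atomic number: Z + 20 = 21 + 1, so Z = 2.
A = 4 and Z = 2 is ⁴He — an alpha particle.

alpha particle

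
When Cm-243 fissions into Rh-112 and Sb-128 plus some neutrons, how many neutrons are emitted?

3

Conserve mass number: 243 = 112 + 128 + k, so k = 243 − 240 = 3.
Check atomic number: 96 = 45 + 51 + 0 = 96. ✓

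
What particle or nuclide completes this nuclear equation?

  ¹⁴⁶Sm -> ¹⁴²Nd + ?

alpha particle

Conserve mass number: 146 = 142 + A, so A = 4.
Conserve atomic number: 62 = 60 + Z, so Z = 2.
A = 4 and Z = 2 is ⁴He — an alpha particle.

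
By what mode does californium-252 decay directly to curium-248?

ΔA = 248 − 252 = -4; ΔZ = 96 − 98 = -2.
A drops by 4 and Z drops by 2 — the signature of alpha emission.

alpha decay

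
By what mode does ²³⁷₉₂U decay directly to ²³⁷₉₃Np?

beta-minus decay

ΔA = 237 − 237 = 0; ΔZ = 93 − 92 = +1.
A is unchanged and Z rises by 1 — a neutron has become a proton (β⁻ decay).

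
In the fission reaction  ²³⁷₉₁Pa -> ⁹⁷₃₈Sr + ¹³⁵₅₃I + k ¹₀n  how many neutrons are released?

5

Conserve mass number: 237 = 97 + 135 + k, so k = 237 − 232 = 5.
Check atomic number: 91 = 38 + 53 + 0 = 91. ✓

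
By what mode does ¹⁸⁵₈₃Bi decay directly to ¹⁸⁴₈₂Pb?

proton emission

ΔA = 184 − 185 = -1; ΔZ = 82 − 83 = -1.
A drops by 1 and Z drops by 1 — a proton was emitted.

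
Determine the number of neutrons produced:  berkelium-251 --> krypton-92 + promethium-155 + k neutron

4

Conserve mass number: 251 = 92 + 155 + k, so k = 251 − 247 = 4.
Check atomic number: 97 = 36 + 61 + 0 = 97. ✓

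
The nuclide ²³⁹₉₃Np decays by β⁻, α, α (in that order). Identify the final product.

Th-231

Start: (A, Z) = (239, 93).
After β⁻: (239, 94).
After α: (235, 92).
After α: (231, 90).
Z = 90 is thorium.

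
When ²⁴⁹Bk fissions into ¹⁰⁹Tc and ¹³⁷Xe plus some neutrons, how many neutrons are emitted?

3

Conserve mass number: 249 = 109 + 137 + k, so k = 249 − 246 = 3.
Check atomic number: 97 = 43 + 54 + 0 = 97. ✓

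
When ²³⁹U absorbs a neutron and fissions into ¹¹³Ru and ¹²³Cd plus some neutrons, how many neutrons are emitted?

4

Conserve mass number: 240 = 113 + 123 + k, so k = 240 − 236 = 4.
Check atomic number: 92 = 44 + 48 + 0 = 92. ✓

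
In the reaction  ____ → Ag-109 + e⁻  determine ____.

Pd-109

Conserve mass number: A = 109 + 0, so A = 109.
Conserve atomic number: Z = 47 − 1, so Z = 46.
Z = 46 is palladium, so the species is Pd-109.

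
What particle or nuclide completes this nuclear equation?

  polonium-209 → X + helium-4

Conserve mass number: 209 = A + 4, so A = 205.
Conserve atomic number: 84 = Z + 2, so Z = 82.
Z = 82 is lead, so the species is lead-205.

Pb-205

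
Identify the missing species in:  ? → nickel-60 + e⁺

Conserve mass number: A = 60 + 0, so A = 60.
Conserve atomic number: Z = 28 + 1, so Z = 29.
Z = 29 is copper, so the species is copper-60.

Cu-60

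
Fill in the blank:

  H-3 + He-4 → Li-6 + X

neutron

Conserve mass number: 3 + 4 = 6 + A, so A = 1.
Conserve atomic number: 1 + 2 = 3 + Z, so Z = 0.
A = 1 and Z = 0 is n — a neutron.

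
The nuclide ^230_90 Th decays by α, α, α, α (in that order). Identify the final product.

Start: (A, Z) = (230, 90).
After α: (226, 88).
After α: (222, 86).
After α: (218, 84).
After α: (214, 82).
Z = 82 is lead.

Pb-214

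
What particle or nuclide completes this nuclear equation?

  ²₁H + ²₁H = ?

He-4

Conserve mass number: 2 + 2 = A, so A = 4.
Conserve atomic number: 1 + 1 = Z, so Z = 2.
A = 4 and Z = 2 is ⁴₂He — an alpha particle.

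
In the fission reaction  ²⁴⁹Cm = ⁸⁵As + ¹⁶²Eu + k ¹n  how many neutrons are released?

2

Conserve mass number: 249 = 85 + 162 + k, so k = 249 − 247 = 2.
Check atomic number: 96 = 33 + 63 + 0 = 96. ✓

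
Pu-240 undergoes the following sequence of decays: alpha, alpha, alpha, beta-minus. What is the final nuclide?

Ac-228

Start: (A, Z) = (240, 94).
After α: (236, 92).
After α: (232, 90).
After α: (228, 88).
After β⁻: (228, 89).
Z = 89 is actinium.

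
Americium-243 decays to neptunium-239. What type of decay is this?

alpha decay

ΔA = 239 − 243 = -4; ΔZ = 93 − 95 = -2.
A drops by 4 and Z drops by 2 — the signature of alpha emission.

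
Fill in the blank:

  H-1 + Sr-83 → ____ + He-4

Conserve mass number: 1 + 83 = A + 4, so A = 80.
Conserve atomic number: 1 + 38 = Z + 2, so Z = 37.
Z = 37 is rubidium, so the species is Rb-80.

Rb-80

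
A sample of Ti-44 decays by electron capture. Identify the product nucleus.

Sc-44

Electron capture: mass number changes by +0, atomic number by -1.
A: 44 = 44; Z: 22 − 1 = 21.
Z = 21 is scandium, so the daughter is Sc-44.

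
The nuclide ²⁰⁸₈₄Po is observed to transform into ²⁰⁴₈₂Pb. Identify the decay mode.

alpha decay

ΔA = 204 − 208 = -4; ΔZ = 82 − 84 = -2.
A drops by 4 and Z drops by 2 — the signature of alpha emission.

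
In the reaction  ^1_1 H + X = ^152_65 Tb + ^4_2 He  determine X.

Conserve mass number: 1 + A = 152 + 4, so A = 155.
Conserve atomic number: 1 + Z = 65 + 2, so Z = 66.
Z = 66 is dysprosium, so the species is ^155_66 Dy.

Dy-155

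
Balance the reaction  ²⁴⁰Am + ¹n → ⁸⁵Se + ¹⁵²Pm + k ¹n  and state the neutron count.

Conserve mass number: 241 = 85 + 152 + k, so k = 241 − 237 = 4.
Check atomic number: 95 = 34 + 61 + 0 = 95. ✓

4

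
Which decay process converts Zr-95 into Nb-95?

beta-minus decay

ΔA = 95 − 95 = 0; ΔZ = 41 − 40 = +1.
A is unchanged and Z rises by 1 — a neutron has become a proton (β⁻ decay).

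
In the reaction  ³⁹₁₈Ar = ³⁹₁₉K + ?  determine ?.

Conserve mass number: 39 = 39 + A, so A = 0.
Conserve atomic number: 18 = 19 + Z, so Z = -1.
A = 0 and Z = -1 is ⁰₋₁e — a beta-minus particle.

beta-minus particle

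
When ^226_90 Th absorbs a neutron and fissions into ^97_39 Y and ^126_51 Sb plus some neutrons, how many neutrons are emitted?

4

Conserve mass number: 227 = 97 + 126 + k, so k = 227 − 223 = 4.
Check atomic number: 90 = 39 + 51 + 0 = 90. ✓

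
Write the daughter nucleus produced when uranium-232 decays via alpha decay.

Th-228

Alpha decay: mass number changes by -4, atomic number by -2.
A: 232 − 4 = 228; Z: 92 − 2 = 90.
Z = 90 is thorium, so the daughter is thorium-228.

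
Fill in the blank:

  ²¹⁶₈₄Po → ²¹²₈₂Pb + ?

alpha particle

Conserve mass number: 216 = 212 + A, so A = 4.
Conserve atomic number: 84 = 82 + Z, so Z = 2.
A = 4 and Z = 2 is ⁴₂He — an alpha particle.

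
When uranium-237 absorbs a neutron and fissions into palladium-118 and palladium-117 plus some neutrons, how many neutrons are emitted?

Conserve mass number: 238 = 118 + 117 + k, so k = 238 − 235 = 3.
Check atomic number: 92 = 46 + 46 + 0 = 92. ✓

3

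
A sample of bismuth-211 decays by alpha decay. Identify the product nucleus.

Alpha decay: mass number changes by -4, atomic number by -2.
A: 211 − 4 = 207; Z: 83 − 2 = 81.
Z = 81 is thallium, so the daughter is thallium-207.

Tl-207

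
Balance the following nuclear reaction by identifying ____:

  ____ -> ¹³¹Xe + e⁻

I-131

Conserve mass number: A = 131 + 0, so A = 131.
Conserve atomic number: Z = 54 − 1, so Z = 53.
Z = 53 is iodine, so the species is ¹³¹I.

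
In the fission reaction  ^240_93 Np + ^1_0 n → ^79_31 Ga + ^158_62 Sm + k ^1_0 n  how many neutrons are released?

4

Conserve mass number: 241 = 79 + 158 + k, so k = 241 − 237 = 4.
Check atomic number: 93 = 31 + 62 + 0 = 93. ✓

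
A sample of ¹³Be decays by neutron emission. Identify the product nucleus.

Be-12

Neutron emission: mass number changes by -1, atomic number by +0.
A: 13 − 1 = 12; Z: 4 = 4.
Z = 4 is beryllium, so the daughter is ¹²Be.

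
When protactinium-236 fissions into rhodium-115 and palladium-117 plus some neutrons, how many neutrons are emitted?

4

Conserve mass number: 236 = 115 + 117 + k, so k = 236 − 232 = 4.
Check atomic number: 91 = 45 + 46 + 0 = 91. ✓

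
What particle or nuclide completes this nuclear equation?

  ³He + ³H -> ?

Conserve mass number: 3 + 3 = A, so A = 6.
Conserve atomic number: 2 + 1 = Z, so Z = 3.
Z = 3 is lithium, so the species is ⁶Li.

Li-6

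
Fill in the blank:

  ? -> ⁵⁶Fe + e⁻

Conserve mass number: A = 56 + 0, so A = 56.
Conserve atomic number: Z = 26 − 1, so Z = 25.
Z = 25 is manganese, so the species is ⁵⁶Mn.

Mn-56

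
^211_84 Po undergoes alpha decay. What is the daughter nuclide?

Pb-207

Alpha decay: mass number changes by -4, atomic number by -2.
A: 211 − 4 = 207; Z: 84 − 2 = 82.
Z = 82 is lead, so the daughter is ^207_82 Pb.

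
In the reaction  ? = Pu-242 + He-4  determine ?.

Cm-246

Conserve mass number: A = 242 + 4, so A = 246.
Conserve atomic number: Z = 94 + 2, so Z = 96.
Z = 96 is curium, so the species is Cm-246.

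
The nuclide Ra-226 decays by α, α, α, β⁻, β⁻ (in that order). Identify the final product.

Start: (A, Z) = (226, 88).
After α: (222, 86).
After α: (218, 84).
After α: (214, 82).
After β⁻: (214, 83).
After β⁻: (214, 84).
Z = 84 is polonium.

Po-214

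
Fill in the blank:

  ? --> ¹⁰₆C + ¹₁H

N-11

Conserve mass number: A = 10 + 1, so A = 11.
Conserve atomic number: Z = 6 + 1, so Z = 7.
Z = 7 is nitrogen, so the species is ¹¹₇N.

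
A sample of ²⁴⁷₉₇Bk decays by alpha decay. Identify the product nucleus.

Am-243

Alpha decay: mass number changes by -4, atomic number by -2.
A: 247 − 4 = 243; Z: 97 − 2 = 95.
Z = 95 is americium, so the daughter is ²⁴³₉₅Am.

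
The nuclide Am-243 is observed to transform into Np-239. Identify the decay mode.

alpha decay

ΔA = 239 − 243 = -4; ΔZ = 93 − 95 = -2.
A drops by 4 and Z drops by 2 — the signature of alpha emission.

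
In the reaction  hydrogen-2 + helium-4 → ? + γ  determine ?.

Conserve mass number: 2 + 4 = A + 0, so A = 6.
Conserve atomic number: 1 + 2 = Z + 0, so Z = 3.
Z = 3 is lithium, so the species is lithium-6.

Li-6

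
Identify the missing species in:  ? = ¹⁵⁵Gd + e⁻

Eu-155

Conserve mass number: A = 155 + 0, so A = 155.
Conserve atomic number: Z = 64 − 1, so Z = 63.
Z = 63 is europium, so the species is ¹⁵⁵Eu.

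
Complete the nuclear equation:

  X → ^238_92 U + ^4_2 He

Pu-242

Conserve mass number: A = 238 + 4, so A = 242.
Conserve atomic number: Z = 92 + 2, so Z = 94.
Z = 94 is plutonium, so the species is ^242_94 Pu.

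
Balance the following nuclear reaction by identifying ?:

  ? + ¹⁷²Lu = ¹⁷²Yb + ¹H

Conserve mass number: A + 172 = 172 + 1, so A = 1.
Conserve atomic number: Z + 71 = 70 + 1, so Z = 0.
A = 1 and Z = 0 is ¹n — a neutron.

neutron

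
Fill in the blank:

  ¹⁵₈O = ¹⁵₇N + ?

positron

Conserve mass number: 15 = 15 + A, so A = 0.
Conserve atomic number: 8 = 7 + Z, so Z = 1.
A = 0 and Z = 1 is ⁰₁e — a positron.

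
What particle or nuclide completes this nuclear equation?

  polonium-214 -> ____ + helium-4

Pb-210

Conserve mass number: 214 = A + 4, so A = 210.
Conserve atomic number: 84 = Z + 2, so Z = 82.
Z = 82 is lead, so the species is lead-210.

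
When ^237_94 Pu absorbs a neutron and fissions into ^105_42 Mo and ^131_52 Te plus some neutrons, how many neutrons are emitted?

2

Conserve mass number: 238 = 105 + 131 + k, so k = 238 − 236 = 2.
Check atomic number: 94 = 42 + 52 + 0 = 94. ✓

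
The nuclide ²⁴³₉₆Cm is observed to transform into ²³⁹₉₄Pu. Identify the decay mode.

alpha decay

ΔA = 239 − 243 = -4; ΔZ = 94 − 96 = -2.
A drops by 4 and Z drops by 2 — the signature of alpha emission.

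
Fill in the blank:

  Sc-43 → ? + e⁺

Conserve mass number: 43 = A + 0, so A = 43.
Conserve atomic number: 21 = Z + 1, so Z = 20.
Z = 20 is calcium, so the species is Ca-43.

Ca-43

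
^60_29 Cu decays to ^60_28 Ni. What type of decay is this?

ΔA = 60 − 60 = 0; ΔZ = 28 − 29 = -1.
A is unchanged and Z drops by 1 — a proton has become a neutron (β⁺ emission or electron capture).

beta-plus decay or electron capture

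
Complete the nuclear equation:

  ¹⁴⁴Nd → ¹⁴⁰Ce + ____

alpha particle

Conserve mass number: 144 = 140 + A, so A = 4.
Conserve atomic number: 60 = 58 + Z, so Z = 2.
A = 4 and Z = 2 is ⁴He — an alpha particle.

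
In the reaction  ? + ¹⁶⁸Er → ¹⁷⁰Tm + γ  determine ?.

deuteron

Conserve mass number: A + 168 = 170 + 0, so A = 2.
Conserve atomic number: Z + 68 = 69 + 0, so Z = 1.
A = 2 and Z = 1 is ²H — a deuteron.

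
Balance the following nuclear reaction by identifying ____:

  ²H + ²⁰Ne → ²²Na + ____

Conserve mass number: 2 + 20 = 22 + A, so A = 0.
Conserve atomic number: 1 + 10 = 11 + Z, so Z = 0.
A = 0 and Z = 0 is γ — a gamma ray.

gamma ray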